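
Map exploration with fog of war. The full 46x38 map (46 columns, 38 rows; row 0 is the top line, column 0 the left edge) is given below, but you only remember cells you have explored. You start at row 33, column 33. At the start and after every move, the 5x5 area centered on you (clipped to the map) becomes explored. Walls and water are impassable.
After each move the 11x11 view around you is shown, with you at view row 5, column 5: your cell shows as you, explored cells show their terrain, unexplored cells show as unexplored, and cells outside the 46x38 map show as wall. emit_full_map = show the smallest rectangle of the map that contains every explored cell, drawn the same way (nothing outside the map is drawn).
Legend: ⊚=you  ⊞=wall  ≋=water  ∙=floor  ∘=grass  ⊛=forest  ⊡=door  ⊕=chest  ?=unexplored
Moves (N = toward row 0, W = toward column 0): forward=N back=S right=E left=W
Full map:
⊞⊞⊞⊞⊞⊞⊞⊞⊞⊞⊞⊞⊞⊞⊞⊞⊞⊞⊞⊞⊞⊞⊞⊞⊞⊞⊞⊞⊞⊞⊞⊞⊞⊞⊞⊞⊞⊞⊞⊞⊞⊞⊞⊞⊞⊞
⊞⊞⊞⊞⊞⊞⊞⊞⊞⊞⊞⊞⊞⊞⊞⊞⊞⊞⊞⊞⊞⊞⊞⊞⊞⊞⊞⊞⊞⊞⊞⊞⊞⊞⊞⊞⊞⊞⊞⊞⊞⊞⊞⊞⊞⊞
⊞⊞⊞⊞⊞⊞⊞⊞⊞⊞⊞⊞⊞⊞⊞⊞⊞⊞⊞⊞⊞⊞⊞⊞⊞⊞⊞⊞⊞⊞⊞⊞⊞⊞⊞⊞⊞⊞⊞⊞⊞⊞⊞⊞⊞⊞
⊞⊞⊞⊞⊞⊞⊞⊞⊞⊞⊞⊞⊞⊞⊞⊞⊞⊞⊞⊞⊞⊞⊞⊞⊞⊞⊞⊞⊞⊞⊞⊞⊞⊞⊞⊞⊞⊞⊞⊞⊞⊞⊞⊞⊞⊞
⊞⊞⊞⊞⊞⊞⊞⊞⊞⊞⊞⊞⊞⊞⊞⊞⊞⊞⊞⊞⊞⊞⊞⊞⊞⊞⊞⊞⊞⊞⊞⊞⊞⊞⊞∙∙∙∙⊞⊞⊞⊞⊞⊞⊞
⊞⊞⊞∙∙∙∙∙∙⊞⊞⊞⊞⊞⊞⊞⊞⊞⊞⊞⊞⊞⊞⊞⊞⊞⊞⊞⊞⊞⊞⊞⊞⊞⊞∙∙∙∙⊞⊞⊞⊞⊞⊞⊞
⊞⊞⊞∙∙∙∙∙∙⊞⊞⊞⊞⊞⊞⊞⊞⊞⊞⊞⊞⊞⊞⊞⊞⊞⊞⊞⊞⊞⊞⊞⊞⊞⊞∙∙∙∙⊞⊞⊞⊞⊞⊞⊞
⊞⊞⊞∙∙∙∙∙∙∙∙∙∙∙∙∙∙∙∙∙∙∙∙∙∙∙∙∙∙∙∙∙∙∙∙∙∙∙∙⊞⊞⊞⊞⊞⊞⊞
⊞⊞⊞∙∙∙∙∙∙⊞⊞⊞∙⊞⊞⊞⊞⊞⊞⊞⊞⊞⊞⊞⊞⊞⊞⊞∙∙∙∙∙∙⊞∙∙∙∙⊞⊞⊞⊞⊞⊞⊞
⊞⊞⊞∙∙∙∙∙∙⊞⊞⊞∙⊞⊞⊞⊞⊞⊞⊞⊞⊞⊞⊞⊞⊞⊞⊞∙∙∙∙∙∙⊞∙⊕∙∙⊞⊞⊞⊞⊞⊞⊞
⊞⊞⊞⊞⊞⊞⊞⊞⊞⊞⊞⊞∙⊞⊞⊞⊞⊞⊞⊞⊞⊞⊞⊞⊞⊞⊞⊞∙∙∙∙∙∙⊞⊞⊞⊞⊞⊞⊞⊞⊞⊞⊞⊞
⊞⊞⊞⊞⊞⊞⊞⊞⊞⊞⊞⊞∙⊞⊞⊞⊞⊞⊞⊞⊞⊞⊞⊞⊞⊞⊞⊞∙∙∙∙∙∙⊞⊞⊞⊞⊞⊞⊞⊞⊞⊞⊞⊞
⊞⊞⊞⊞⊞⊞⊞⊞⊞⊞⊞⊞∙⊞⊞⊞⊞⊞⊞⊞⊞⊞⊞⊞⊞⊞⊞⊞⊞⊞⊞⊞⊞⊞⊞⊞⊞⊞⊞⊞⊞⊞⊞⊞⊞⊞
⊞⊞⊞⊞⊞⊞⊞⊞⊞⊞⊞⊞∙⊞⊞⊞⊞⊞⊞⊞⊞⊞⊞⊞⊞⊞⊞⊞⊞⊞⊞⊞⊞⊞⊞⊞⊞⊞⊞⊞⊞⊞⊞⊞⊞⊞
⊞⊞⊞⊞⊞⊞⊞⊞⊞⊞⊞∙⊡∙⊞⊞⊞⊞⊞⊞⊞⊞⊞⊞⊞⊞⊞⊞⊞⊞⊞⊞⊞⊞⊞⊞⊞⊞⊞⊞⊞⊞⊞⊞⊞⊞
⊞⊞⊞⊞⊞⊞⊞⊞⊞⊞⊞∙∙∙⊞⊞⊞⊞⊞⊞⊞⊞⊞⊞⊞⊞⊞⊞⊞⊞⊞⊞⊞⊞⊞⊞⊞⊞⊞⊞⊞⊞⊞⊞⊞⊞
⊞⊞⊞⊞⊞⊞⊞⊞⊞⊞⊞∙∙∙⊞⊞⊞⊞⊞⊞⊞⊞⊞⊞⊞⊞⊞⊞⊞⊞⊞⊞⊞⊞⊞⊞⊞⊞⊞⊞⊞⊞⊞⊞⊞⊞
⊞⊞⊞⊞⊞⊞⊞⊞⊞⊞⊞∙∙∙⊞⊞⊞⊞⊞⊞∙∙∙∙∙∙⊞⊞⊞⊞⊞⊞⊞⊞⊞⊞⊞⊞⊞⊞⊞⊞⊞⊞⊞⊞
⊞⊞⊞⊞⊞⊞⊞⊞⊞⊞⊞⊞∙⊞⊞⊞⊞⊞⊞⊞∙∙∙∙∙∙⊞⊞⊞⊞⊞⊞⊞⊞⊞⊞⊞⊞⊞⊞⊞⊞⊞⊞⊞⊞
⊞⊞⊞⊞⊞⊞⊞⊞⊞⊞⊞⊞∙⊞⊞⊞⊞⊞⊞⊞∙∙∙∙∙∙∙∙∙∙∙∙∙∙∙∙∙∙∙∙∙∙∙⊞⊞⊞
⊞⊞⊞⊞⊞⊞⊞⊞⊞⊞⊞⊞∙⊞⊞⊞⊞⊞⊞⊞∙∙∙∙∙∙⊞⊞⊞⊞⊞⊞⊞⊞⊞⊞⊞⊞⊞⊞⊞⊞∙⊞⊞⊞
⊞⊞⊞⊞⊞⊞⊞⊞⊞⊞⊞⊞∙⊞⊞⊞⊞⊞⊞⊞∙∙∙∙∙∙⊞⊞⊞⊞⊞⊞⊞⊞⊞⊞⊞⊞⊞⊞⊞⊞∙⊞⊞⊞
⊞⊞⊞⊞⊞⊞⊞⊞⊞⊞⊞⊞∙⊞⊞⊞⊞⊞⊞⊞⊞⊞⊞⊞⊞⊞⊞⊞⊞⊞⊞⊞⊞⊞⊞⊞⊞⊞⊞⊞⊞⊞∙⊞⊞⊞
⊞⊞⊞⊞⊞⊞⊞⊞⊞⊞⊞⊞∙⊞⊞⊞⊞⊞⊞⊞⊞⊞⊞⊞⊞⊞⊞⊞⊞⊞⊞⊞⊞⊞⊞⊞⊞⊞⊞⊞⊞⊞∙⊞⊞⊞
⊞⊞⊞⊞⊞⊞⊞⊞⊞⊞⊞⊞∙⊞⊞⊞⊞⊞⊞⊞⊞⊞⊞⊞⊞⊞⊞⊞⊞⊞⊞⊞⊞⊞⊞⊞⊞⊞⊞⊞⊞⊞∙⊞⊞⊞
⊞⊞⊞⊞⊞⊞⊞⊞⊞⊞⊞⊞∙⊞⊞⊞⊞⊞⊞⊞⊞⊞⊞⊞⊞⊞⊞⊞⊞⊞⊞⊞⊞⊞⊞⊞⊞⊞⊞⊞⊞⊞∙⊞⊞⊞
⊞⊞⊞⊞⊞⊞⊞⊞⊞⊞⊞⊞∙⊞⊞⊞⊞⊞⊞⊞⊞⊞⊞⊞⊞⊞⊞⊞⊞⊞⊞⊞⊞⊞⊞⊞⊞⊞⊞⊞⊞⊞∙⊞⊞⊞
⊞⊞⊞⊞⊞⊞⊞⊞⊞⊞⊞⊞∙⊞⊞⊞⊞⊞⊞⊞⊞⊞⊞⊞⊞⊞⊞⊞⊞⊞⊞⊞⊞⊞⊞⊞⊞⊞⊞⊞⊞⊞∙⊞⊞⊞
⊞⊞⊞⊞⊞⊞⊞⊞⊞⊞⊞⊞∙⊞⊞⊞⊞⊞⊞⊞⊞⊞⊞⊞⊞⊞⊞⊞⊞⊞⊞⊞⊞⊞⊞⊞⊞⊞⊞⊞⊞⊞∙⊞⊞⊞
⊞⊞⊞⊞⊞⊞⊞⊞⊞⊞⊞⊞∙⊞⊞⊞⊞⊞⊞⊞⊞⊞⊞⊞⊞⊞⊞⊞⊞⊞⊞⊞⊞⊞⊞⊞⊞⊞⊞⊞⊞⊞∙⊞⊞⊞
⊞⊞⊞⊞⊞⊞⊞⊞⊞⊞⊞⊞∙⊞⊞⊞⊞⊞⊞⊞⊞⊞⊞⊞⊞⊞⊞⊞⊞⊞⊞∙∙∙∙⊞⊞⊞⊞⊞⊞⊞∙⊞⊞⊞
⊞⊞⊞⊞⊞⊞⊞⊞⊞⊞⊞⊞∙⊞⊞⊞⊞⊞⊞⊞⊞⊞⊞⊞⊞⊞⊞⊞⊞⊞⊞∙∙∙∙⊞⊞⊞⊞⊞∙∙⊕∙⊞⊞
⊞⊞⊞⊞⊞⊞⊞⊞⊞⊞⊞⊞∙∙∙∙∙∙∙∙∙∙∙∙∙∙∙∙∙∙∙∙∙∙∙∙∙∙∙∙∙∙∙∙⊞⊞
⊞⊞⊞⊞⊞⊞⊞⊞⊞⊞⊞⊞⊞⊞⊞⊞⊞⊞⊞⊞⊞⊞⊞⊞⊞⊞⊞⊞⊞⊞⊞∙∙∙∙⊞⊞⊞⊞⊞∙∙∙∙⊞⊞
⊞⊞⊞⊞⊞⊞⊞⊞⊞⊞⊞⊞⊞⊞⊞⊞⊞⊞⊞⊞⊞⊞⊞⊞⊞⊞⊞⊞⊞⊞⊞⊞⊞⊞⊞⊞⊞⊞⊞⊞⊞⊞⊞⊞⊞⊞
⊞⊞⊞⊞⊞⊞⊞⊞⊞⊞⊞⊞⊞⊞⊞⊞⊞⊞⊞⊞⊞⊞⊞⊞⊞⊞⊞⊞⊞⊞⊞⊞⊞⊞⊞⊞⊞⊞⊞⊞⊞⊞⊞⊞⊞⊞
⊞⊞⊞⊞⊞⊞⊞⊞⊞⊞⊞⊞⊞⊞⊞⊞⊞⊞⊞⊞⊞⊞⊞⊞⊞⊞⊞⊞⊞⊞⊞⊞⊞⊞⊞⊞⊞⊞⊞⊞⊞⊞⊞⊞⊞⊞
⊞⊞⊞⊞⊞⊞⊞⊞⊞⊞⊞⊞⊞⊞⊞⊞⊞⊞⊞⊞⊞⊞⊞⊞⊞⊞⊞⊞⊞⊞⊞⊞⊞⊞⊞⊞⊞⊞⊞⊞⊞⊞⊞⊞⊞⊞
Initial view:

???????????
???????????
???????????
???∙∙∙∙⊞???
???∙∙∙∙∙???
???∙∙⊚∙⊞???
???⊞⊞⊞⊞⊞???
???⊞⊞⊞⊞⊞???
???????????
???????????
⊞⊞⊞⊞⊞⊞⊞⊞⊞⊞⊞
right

???????????
???????????
???????????
??∙∙∙∙⊞⊞???
??∙∙∙∙∙∙???
??∙∙∙⊚⊞⊞???
??⊞⊞⊞⊞⊞⊞???
??⊞⊞⊞⊞⊞⊞???
???????????
???????????
⊞⊞⊞⊞⊞⊞⊞⊞⊞⊞⊞

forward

???????????
???????????
???????????
???∙∙∙⊞⊞???
??∙∙∙∙⊞⊞???
??∙∙∙⊚∙∙???
??∙∙∙∙⊞⊞???
??⊞⊞⊞⊞⊞⊞???
??⊞⊞⊞⊞⊞⊞???
???????????
???????????

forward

???????????
???????????
???????????
???⊞⊞⊞⊞⊞???
???∙∙∙⊞⊞???
??∙∙∙⊚⊞⊞???
??∙∙∙∙∙∙???
??∙∙∙∙⊞⊞???
??⊞⊞⊞⊞⊞⊞???
??⊞⊞⊞⊞⊞⊞???
???????????

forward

???????????
???????????
???????????
???⊞⊞⊞⊞⊞???
???⊞⊞⊞⊞⊞???
???∙∙⊚⊞⊞???
??∙∙∙∙⊞⊞???
??∙∙∙∙∙∙???
??∙∙∙∙⊞⊞???
??⊞⊞⊞⊞⊞⊞???
??⊞⊞⊞⊞⊞⊞???

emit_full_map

?⊞⊞⊞⊞⊞
?⊞⊞⊞⊞⊞
?∙∙⊚⊞⊞
∙∙∙∙⊞⊞
∙∙∙∙∙∙
∙∙∙∙⊞⊞
⊞⊞⊞⊞⊞⊞
⊞⊞⊞⊞⊞⊞

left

???????????
???????????
???????????
???⊞⊞⊞⊞⊞⊞??
???⊞⊞⊞⊞⊞⊞??
???∙∙⊚∙⊞⊞??
???∙∙∙∙⊞⊞??
???∙∙∙∙∙∙??
???∙∙∙∙⊞⊞??
???⊞⊞⊞⊞⊞⊞??
???⊞⊞⊞⊞⊞⊞??

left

???????????
???????????
???????????
???⊞⊞⊞⊞⊞⊞⊞?
???⊞⊞⊞⊞⊞⊞⊞?
???⊞∙⊚∙∙⊞⊞?
???⊞∙∙∙∙⊞⊞?
???∙∙∙∙∙∙∙?
????∙∙∙∙⊞⊞?
????⊞⊞⊞⊞⊞⊞?
????⊞⊞⊞⊞⊞⊞?

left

???????????
???????????
???????????
???⊞⊞⊞⊞⊞⊞⊞⊞
???⊞⊞⊞⊞⊞⊞⊞⊞
???⊞⊞⊚∙∙∙⊞⊞
???⊞⊞∙∙∙∙⊞⊞
???∙∙∙∙∙∙∙∙
?????∙∙∙∙⊞⊞
?????⊞⊞⊞⊞⊞⊞
?????⊞⊞⊞⊞⊞⊞

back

???????????
???????????
???⊞⊞⊞⊞⊞⊞⊞⊞
???⊞⊞⊞⊞⊞⊞⊞⊞
???⊞⊞∙∙∙∙⊞⊞
???⊞⊞⊚∙∙∙⊞⊞
???∙∙∙∙∙∙∙∙
???⊞⊞∙∙∙∙⊞⊞
?????⊞⊞⊞⊞⊞⊞
?????⊞⊞⊞⊞⊞⊞
???????????

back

???????????
???⊞⊞⊞⊞⊞⊞⊞⊞
???⊞⊞⊞⊞⊞⊞⊞⊞
???⊞⊞∙∙∙∙⊞⊞
???⊞⊞∙∙∙∙⊞⊞
???∙∙⊚∙∙∙∙∙
???⊞⊞∙∙∙∙⊞⊞
???⊞⊞⊞⊞⊞⊞⊞⊞
?????⊞⊞⊞⊞⊞⊞
???????????
???????????

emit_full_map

⊞⊞⊞⊞⊞⊞⊞⊞
⊞⊞⊞⊞⊞⊞⊞⊞
⊞⊞∙∙∙∙⊞⊞
⊞⊞∙∙∙∙⊞⊞
∙∙⊚∙∙∙∙∙
⊞⊞∙∙∙∙⊞⊞
⊞⊞⊞⊞⊞⊞⊞⊞
??⊞⊞⊞⊞⊞⊞

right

???????????
??⊞⊞⊞⊞⊞⊞⊞⊞?
??⊞⊞⊞⊞⊞⊞⊞⊞?
??⊞⊞∙∙∙∙⊞⊞?
??⊞⊞∙∙∙∙⊞⊞?
??∙∙∙⊚∙∙∙∙?
??⊞⊞∙∙∙∙⊞⊞?
??⊞⊞⊞⊞⊞⊞⊞⊞?
????⊞⊞⊞⊞⊞⊞?
???????????
???????????

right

???????????
?⊞⊞⊞⊞⊞⊞⊞⊞??
?⊞⊞⊞⊞⊞⊞⊞⊞??
?⊞⊞∙∙∙∙⊞⊞??
?⊞⊞∙∙∙∙⊞⊞??
?∙∙∙∙⊚∙∙∙??
?⊞⊞∙∙∙∙⊞⊞??
?⊞⊞⊞⊞⊞⊞⊞⊞??
???⊞⊞⊞⊞⊞⊞??
???????????
???????????

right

???????????
⊞⊞⊞⊞⊞⊞⊞⊞???
⊞⊞⊞⊞⊞⊞⊞⊞???
⊞⊞∙∙∙∙⊞⊞???
⊞⊞∙∙∙∙⊞⊞???
∙∙∙∙∙⊚∙∙???
⊞⊞∙∙∙∙⊞⊞???
⊞⊞⊞⊞⊞⊞⊞⊞???
??⊞⊞⊞⊞⊞⊞???
???????????
???????????

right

???????????
⊞⊞⊞⊞⊞⊞⊞????
⊞⊞⊞⊞⊞⊞⊞????
⊞∙∙∙∙⊞⊞⊞???
⊞∙∙∙∙⊞⊞⊞???
∙∙∙∙∙⊚∙∙???
⊞∙∙∙∙⊞⊞⊞???
⊞⊞⊞⊞⊞⊞⊞⊞???
?⊞⊞⊞⊞⊞⊞????
???????????
???????????

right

???????????
⊞⊞⊞⊞⊞⊞?????
⊞⊞⊞⊞⊞⊞?????
∙∙∙∙⊞⊞⊞⊞???
∙∙∙∙⊞⊞⊞⊞???
∙∙∙∙∙⊚∙∙???
∙∙∙∙⊞⊞⊞⊞???
⊞⊞⊞⊞⊞⊞⊞⊞???
⊞⊞⊞⊞⊞⊞?????
???????????
???????????

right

???????????
⊞⊞⊞⊞⊞??????
⊞⊞⊞⊞⊞??????
∙∙∙⊞⊞⊞⊞⊞???
∙∙∙⊞⊞⊞⊞⊞???
∙∙∙∙∙⊚∙∙???
∙∙∙⊞⊞⊞⊞⊞???
⊞⊞⊞⊞⊞⊞⊞⊞???
⊞⊞⊞⊞⊞??????
???????????
???????????

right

???????????
⊞⊞⊞⊞???????
⊞⊞⊞⊞???????
∙∙⊞⊞⊞⊞⊞⊞???
∙∙⊞⊞⊞⊞⊞∙???
∙∙∙∙∙⊚∙∙???
∙∙⊞⊞⊞⊞⊞∙???
⊞⊞⊞⊞⊞⊞⊞⊞???
⊞⊞⊞⊞???????
???????????
???????????

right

???????????
⊞⊞⊞????????
⊞⊞⊞????????
∙⊞⊞⊞⊞⊞⊞⊞???
∙⊞⊞⊞⊞⊞∙∙???
∙∙∙∙∙⊚∙∙???
∙⊞⊞⊞⊞⊞∙∙???
⊞⊞⊞⊞⊞⊞⊞⊞???
⊞⊞⊞????????
???????????
???????????

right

???????????
⊞⊞?????????
⊞⊞?????????
⊞⊞⊞⊞⊞⊞⊞∙???
⊞⊞⊞⊞⊞∙∙⊕???
∙∙∙∙∙⊚∙∙???
⊞⊞⊞⊞⊞∙∙∙???
⊞⊞⊞⊞⊞⊞⊞⊞???
⊞⊞?????????
???????????
???????????

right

??????????⊞
⊞?????????⊞
⊞?????????⊞
⊞⊞⊞⊞⊞⊞∙⊞??⊞
⊞⊞⊞⊞∙∙⊕∙??⊞
∙∙∙∙∙⊚∙∙??⊞
⊞⊞⊞⊞∙∙∙∙??⊞
⊞⊞⊞⊞⊞⊞⊞⊞??⊞
⊞?????????⊞
??????????⊞
??????????⊞

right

?????????⊞⊞
?????????⊞⊞
?????????⊞⊞
⊞⊞⊞⊞⊞∙⊞⊞?⊞⊞
⊞⊞⊞∙∙⊕∙⊞?⊞⊞
∙∙∙∙∙⊚∙⊞?⊞⊞
⊞⊞⊞∙∙∙∙⊞?⊞⊞
⊞⊞⊞⊞⊞⊞⊞⊞?⊞⊞
?????????⊞⊞
?????????⊞⊞
?????????⊞⊞

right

????????⊞⊞⊞
????????⊞⊞⊞
????????⊞⊞⊞
⊞⊞⊞⊞∙⊞⊞⊞⊞⊞⊞
⊞⊞∙∙⊕∙⊞⊞⊞⊞⊞
∙∙∙∙∙⊚⊞⊞⊞⊞⊞
⊞⊞∙∙∙∙⊞⊞⊞⊞⊞
⊞⊞⊞⊞⊞⊞⊞⊞⊞⊞⊞
????????⊞⊞⊞
????????⊞⊞⊞
????????⊞⊞⊞

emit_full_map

⊞⊞⊞⊞⊞⊞⊞⊞?????????
⊞⊞⊞⊞⊞⊞⊞⊞?????????
⊞⊞∙∙∙∙⊞⊞⊞⊞⊞⊞⊞∙⊞⊞⊞
⊞⊞∙∙∙∙⊞⊞⊞⊞⊞∙∙⊕∙⊞⊞
∙∙∙∙∙∙∙∙∙∙∙∙∙∙⊚⊞⊞
⊞⊞∙∙∙∙⊞⊞⊞⊞⊞∙∙∙∙⊞⊞
⊞⊞⊞⊞⊞⊞⊞⊞⊞⊞⊞⊞⊞⊞⊞⊞⊞
??⊞⊞⊞⊞⊞⊞?????????

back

????????⊞⊞⊞
????????⊞⊞⊞
⊞⊞⊞⊞∙⊞⊞⊞⊞⊞⊞
⊞⊞∙∙⊕∙⊞⊞⊞⊞⊞
∙∙∙∙∙∙⊞⊞⊞⊞⊞
⊞⊞∙∙∙⊚⊞⊞⊞⊞⊞
⊞⊞⊞⊞⊞⊞⊞⊞⊞⊞⊞
???⊞⊞⊞⊞⊞⊞⊞⊞
????????⊞⊞⊞
????????⊞⊞⊞
⊞⊞⊞⊞⊞⊞⊞⊞⊞⊞⊞

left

?????????⊞⊞
?????????⊞⊞
⊞⊞⊞⊞⊞∙⊞⊞⊞⊞⊞
⊞⊞⊞∙∙⊕∙⊞⊞⊞⊞
∙∙∙∙∙∙∙⊞⊞⊞⊞
⊞⊞⊞∙∙⊚∙⊞⊞⊞⊞
⊞⊞⊞⊞⊞⊞⊞⊞⊞⊞⊞
???⊞⊞⊞⊞⊞⊞⊞⊞
?????????⊞⊞
?????????⊞⊞
⊞⊞⊞⊞⊞⊞⊞⊞⊞⊞⊞

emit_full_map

⊞⊞⊞⊞⊞⊞⊞⊞?????????
⊞⊞⊞⊞⊞⊞⊞⊞?????????
⊞⊞∙∙∙∙⊞⊞⊞⊞⊞⊞⊞∙⊞⊞⊞
⊞⊞∙∙∙∙⊞⊞⊞⊞⊞∙∙⊕∙⊞⊞
∙∙∙∙∙∙∙∙∙∙∙∙∙∙∙⊞⊞
⊞⊞∙∙∙∙⊞⊞⊞⊞⊞∙∙⊚∙⊞⊞
⊞⊞⊞⊞⊞⊞⊞⊞⊞⊞⊞⊞⊞⊞⊞⊞⊞
??⊞⊞⊞⊞⊞⊞???⊞⊞⊞⊞⊞⊞


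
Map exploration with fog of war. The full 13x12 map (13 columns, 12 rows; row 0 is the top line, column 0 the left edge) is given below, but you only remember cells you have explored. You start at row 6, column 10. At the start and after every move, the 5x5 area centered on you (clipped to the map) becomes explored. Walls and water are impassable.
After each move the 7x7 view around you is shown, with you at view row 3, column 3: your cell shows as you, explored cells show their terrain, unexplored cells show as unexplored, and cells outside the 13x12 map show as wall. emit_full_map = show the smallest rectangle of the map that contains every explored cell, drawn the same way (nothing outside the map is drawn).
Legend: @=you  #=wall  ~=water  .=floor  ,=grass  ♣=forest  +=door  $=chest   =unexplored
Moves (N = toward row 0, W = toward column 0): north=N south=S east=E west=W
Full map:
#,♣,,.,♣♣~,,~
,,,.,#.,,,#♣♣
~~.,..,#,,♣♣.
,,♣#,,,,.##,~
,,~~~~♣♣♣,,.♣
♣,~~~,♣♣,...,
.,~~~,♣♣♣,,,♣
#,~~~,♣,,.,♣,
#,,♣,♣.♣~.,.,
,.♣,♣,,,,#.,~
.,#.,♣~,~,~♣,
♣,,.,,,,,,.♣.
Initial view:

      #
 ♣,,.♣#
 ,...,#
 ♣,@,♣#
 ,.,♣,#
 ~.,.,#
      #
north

      #
 .##,~#
 ♣,,.♣#
 ,.@.,#
 ♣,,,♣#
 ,.,♣,#
 ~.,.,#

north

      #
 ,,♣♣.#
 .##,~#
 ♣,@.♣#
 ,...,#
 ♣,,,♣#
 ,.,♣,#

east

     ##
,,♣♣.##
.##,~##
♣,,@♣##
,...,##
♣,,,♣##
,.,♣,##

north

     ##
 ,#♣♣##
,,♣♣.##
.##@~##
♣,,.♣##
,...,##
♣,,,♣##

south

 ,#♣♣##
,,♣♣.##
.##,~##
♣,,@♣##
,...,##
♣,,,♣##
,.,♣,##

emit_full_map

 ,#♣♣
,,♣♣.
.##,~
♣,,@♣
,...,
♣,,,♣
,.,♣,
~.,.,

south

,,♣♣.##
.##,~##
♣,,.♣##
,..@,##
♣,,,♣##
,.,♣,##
~.,.,##

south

.##,~##
♣,,.♣##
,...,##
♣,,@♣##
,.,♣,##
~.,.,##
     ##

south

♣,,.♣##
,...,##
♣,,,♣##
,.,@,##
~.,.,##
 #.,~##
     ##

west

 ♣,,.♣#
 ,...,#
 ♣,,,♣#
 ,.@♣,#
 ~.,.,#
 ,#.,~#
      #

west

  ♣,,.♣
 ♣,...,
 ♣♣,,,♣
 ,,@,♣,
 ♣~.,.,
 ,,#.,~
       

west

   ♣,,.
 ♣♣,...
 ♣♣♣,,,
 ♣,@.,♣
 .♣~.,.
 ,,,#.,
       

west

    ♣,,
 ,♣♣,..
 ,♣♣♣,,
 ,♣@,.,
 ♣.♣~.,
 ,,,,#.
       

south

 ,♣♣,..
 ,♣♣♣,,
 ,♣,,.,
 ♣.@~.,
 ,,,,#.
 ♣~,~, 
       

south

 ,♣♣♣,,
 ,♣,,.,
 ♣.♣~.,
 ,,@,#.
 ♣~,~, 
 ,,,,, 
#######

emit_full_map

    ,#♣♣
   ,,♣♣.
   .##,~
   ♣,,.♣
,♣♣,...,
,♣♣♣,,,♣
,♣,,.,♣,
♣.♣~.,.,
,,@,#.,~
♣~,~,   
,,,,,   

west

  ,♣♣♣,
 ~,♣,,.
 ,♣.♣~.
 ♣,@,,#
 ,♣~,~,
 ,,,,,,
#######

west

   ,♣♣♣
 ~~,♣,,
 ♣,♣.♣~
 ,♣@,,,
 .,♣~,~
 .,,,,,
#######

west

    ,♣♣
 ~~~,♣,
 ,♣,♣.♣
 ♣,@,,,
 #.,♣~,
 ,.,,,,
#######

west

     ,♣
 ,~~~,♣
 ,,♣,♣.
 .♣@♣,,
 ,#.,♣~
 ,,.,,,
#######

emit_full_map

        ,#♣♣
       ,,♣♣.
       .##,~
       ♣,,.♣
    ,♣♣,...,
    ,♣♣♣,,,♣
,~~~,♣,,.,♣,
,,♣,♣.♣~.,.,
.♣@♣,,,,#.,~
,#.,♣~,~,   
,,.,,,,,,   


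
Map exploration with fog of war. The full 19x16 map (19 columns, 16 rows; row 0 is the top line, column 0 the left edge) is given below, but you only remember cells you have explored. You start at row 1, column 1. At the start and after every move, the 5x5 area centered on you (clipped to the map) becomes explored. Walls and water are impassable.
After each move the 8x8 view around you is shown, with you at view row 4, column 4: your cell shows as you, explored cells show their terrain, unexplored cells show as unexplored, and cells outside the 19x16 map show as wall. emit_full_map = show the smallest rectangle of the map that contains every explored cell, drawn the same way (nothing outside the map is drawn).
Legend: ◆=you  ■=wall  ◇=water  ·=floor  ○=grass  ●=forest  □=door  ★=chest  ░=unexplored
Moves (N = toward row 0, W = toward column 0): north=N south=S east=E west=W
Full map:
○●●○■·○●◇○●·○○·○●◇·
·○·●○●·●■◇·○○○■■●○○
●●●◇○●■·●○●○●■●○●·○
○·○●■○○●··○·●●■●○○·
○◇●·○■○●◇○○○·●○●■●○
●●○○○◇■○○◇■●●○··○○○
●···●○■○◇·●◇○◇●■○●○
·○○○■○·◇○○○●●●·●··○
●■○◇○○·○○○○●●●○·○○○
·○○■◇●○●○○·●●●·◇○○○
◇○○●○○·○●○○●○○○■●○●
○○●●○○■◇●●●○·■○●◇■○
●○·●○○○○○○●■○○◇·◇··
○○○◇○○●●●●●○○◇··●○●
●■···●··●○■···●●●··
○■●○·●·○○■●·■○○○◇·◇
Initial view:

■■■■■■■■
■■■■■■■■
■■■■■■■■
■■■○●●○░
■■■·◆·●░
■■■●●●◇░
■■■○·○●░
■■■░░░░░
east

■■■■■■■■
■■■■■■■■
■■■■■■■■
■■○●●○■░
■■·○◆●○░
■■●●●◇○░
■■○·○●■░
■■░░░░░░

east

■■■■■■■■
■■■■■■■■
■■■■■■■■
■○●●○■·░
■·○·◆○●░
■●●●◇○●░
■○·○●■○░
■░░░░░░░

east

■■■■■■■■
■■■■■■■■
■■■■■■■■
○●●○■·○░
·○·●◆●·░
●●●◇○●■░
○·○●■○○░
░░░░░░░░

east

■■■■■■■■
■■■■■■■■
■■■■■■■■
●●○■·○●░
○·●○◆·●░
●●◇○●■·░
·○●■○○●░
░░░░░░░░

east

■■■■■■■■
■■■■■■■■
■■■■■■■■
●○■·○●◇░
·●○●◆●■░
●◇○●■·●░
○●■○○●·░
░░░░░░░░

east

■■■■■■■■
■■■■■■■■
■■■■■■■■
○■·○●◇○░
●○●·◆■◇░
◇○●■·●○░
●■○○●··░
░░░░░░░░

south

■■■■■■■■
■■■■■■■■
○■·○●◇○░
●○●·●■◇░
◇○●■◆●○░
●■○○●··░
░░■○●◇○░
░░░░░░░░

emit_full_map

○●●○■·○●◇○
·○·●○●·●■◇
●●●◇○●■◆●○
○·○●■○○●··
░░░░░■○●◇○

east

■■■■■■■■
■■■■■■■■
■·○●◇○●░
○●·●■◇·░
○●■·◆○●░
■○○●··○░
░■○●◇○○░
░░░░░░░░

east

■■■■■■■■
■■■■■■■■
·○●◇○●·░
●·●■◇·○░
●■·●◆●○░
○○●··○·░
■○●◇○○○░
░░░░░░░░

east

■■■■■■■■
■■■■■■■■
○●◇○●·○░
·●■◇·○○░
■·●○◆○●░
○●··○·●░
○●◇○○○·░
░░░░░░░░

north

■■■■■■■■
■■■■■■■■
■■■■■■■■
○●◇○●·○░
·●■◇◆○○░
■·●○●○●░
○●··○·●░
○●◇○○○·░

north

■■■■■■■■
■■■■■■■■
■■■■■■■■
■■■■■■■■
○●◇○◆·○░
·●■◇·○○░
■·●○●○●░
○●··○·●░

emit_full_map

○●●○■·○●◇○◆·○
·○·●○●·●■◇·○○
●●●◇○●■·●○●○●
○·○●■○○●··○·●
░░░░░■○●◇○○○·

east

■■■■■■■■
■■■■■■■■
■■■■■■■■
■■■■■■■■
●◇○●◆○○░
●■◇·○○○░
·●○●○●■░
●··○·●░░

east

■■■■■■■■
■■■■■■■■
■■■■■■■■
■■■■■■■■
◇○●·◆○·░
■◇·○○○■░
●○●○●■●░
··○·●░░░

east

■■■■■■■■
■■■■■■■■
■■■■■■■■
■■■■■■■■
○●·○◆·○░
◇·○○○■■░
○●○●■●○░
·○·●░░░░

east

■■■■■■■■
■■■■■■■■
■■■■■■■■
■■■■■■■■
●·○○◆○●░
·○○○■■●░
●○●■●○●░
○·●░░░░░

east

■■■■■■■■
■■■■■■■■
■■■■■■■■
■■■■■■■■
·○○·◆●◇░
○○○■■●○░
○●■●○●·░
·●░░░░░░

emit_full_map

○●●○■·○●◇○●·○○·◆●◇
·○·●○●·●■◇·○○○■■●○
●●●◇○●■·●○●○●■●○●·
○·○●■○○●··○·●░░░░░
░░░░░■○●◇○○○·░░░░░


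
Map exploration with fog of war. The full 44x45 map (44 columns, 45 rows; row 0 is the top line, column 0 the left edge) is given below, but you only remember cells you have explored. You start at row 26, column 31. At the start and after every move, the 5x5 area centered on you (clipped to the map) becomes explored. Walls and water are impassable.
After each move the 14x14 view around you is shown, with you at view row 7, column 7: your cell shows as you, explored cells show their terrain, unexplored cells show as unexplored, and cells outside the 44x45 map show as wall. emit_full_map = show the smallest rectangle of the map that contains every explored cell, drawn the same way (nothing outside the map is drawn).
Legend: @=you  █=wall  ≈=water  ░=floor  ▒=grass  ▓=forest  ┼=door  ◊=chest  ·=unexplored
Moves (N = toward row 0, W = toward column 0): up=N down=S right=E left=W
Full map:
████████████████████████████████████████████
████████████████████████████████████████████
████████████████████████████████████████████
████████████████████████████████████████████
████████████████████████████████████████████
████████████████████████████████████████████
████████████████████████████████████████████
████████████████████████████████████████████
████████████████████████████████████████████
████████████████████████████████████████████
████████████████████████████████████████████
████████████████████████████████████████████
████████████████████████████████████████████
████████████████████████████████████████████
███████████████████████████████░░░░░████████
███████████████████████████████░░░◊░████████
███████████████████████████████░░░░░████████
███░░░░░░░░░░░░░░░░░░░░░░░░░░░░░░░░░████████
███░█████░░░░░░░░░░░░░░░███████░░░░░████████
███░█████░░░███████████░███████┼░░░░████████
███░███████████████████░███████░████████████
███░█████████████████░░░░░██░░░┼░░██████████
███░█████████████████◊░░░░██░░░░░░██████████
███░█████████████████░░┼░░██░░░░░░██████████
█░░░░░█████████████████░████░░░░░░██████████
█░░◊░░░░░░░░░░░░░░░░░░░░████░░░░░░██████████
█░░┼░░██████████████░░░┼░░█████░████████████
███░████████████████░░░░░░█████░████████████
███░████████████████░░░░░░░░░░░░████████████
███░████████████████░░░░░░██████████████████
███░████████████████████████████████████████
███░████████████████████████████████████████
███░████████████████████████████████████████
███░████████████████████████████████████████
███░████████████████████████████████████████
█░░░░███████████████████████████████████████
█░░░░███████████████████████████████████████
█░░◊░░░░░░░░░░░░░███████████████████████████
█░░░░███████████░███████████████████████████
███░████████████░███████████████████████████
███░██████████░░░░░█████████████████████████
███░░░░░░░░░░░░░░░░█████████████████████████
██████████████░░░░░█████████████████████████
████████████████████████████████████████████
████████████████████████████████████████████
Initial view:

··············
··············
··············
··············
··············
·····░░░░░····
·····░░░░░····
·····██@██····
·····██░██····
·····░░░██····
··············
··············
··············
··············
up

··············
··············
··············
··············
··············
·····░░░░░····
·····░░░░░····
·····░░@░░····
·····██░██····
·····██░██····
·····░░░██····
··············
··············
··············

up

··············
··············
··············
··············
··············
·····░░░░░····
·····░░░░░····
·····░░@░░····
·····░░░░░····
·····██░██····
·····██░██····
·····░░░██····
··············
··············

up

··············
··············
··············
··············
··············
·····░░┼░░····
·····░░░░░····
·····░░@░░····
·····░░░░░····
·····░░░░░····
·····██░██····
·····██░██····
·····░░░██····
··············

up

··············
··············
··············
··············
··············
·····██░██····
·····░░┼░░····
·····░░@░░····
·····░░░░░····
·····░░░░░····
·····░░░░░····
·····██░██····
·····██░██····
·····░░░██····

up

··············
··············
··············
··············
··············
·····██┼░░····
·····██░██····
·····░░@░░····
·····░░░░░····
·····░░░░░····
·····░░░░░····
·····░░░░░····
·····██░██····
·····██░██····

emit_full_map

██┼░░
██░██
░░@░░
░░░░░
░░░░░
░░░░░
░░░░░
██░██
██░██
░░░██

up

··············
··············
··············
··············
··············
·····██░░░····
·····██┼░░····
·····██@██····
·····░░┼░░····
·····░░░░░····
·····░░░░░····
·····░░░░░····
·····░░░░░····
·····██░██····

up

··············
··············
··············
··············
··············
·····░░░░░····
·····██░░░····
·····██@░░····
·····██░██····
·····░░┼░░····
·····░░░░░····
·····░░░░░····
·····░░░░░····
·····░░░░░····

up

··············
··············
··············
··············
··············
·····██░░░····
·····░░░░░····
·····██@░░····
·····██┼░░····
·····██░██····
·····░░┼░░····
·····░░░░░····
·····░░░░░····
·····░░░░░····

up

··············
··············
··············
··············
··············
·····██░░░····
·····██░░░····
·····░░@░░····
·····██░░░····
·····██┼░░····
·····██░██····
·····░░┼░░····
·····░░░░░····
·····░░░░░····

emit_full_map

██░░░
██░░░
░░@░░
██░░░
██┼░░
██░██
░░┼░░
░░░░░
░░░░░
░░░░░
░░░░░
██░██
██░██
░░░██

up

··············
··············
··············
··············
··············
·····██░░░····
·····██░░░····
·····██@░░····
·····░░░░░····
·····██░░░····
·····██┼░░····
·····██░██····
·····░░┼░░····
·····░░░░░····

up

··············
··············
··············
··············
··············
·····█████····
·····██░░░····
·····██@░░····
·····██░░░····
·····░░░░░····
·····██░░░····
·····██┼░░····
·····██░██····
·····░░┼░░····

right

··············
··············
··············
··············
··············
····██████····
····██░░░░····
····██░@░◊····
····██░░░░····
····░░░░░░····
····██░░░·····
····██┼░░·····
····██░██·····
····░░┼░░·····

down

··············
··············
··············
··············
····██████····
····██░░░░····
····██░░░◊····
····██░@░░····
····░░░░░░····
····██░░░░····
····██┼░░·····
····██░██·····
····░░┼░░·····
····░░░░░·····

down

··············
··············
··············
····██████····
····██░░░░····
····██░░░◊····
····██░░░░····
····░░░@░░····
····██░░░░····
····██┼░░░····
····██░██·····
····░░┼░░·····
····░░░░░·····
····░░░░░·····

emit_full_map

██████
██░░░░
██░░░◊
██░░░░
░░░@░░
██░░░░
██┼░░░
██░██·
░░┼░░·
░░░░░·
░░░░░·
░░░░░·
░░░░░·
██░██·
██░██·
░░░██·


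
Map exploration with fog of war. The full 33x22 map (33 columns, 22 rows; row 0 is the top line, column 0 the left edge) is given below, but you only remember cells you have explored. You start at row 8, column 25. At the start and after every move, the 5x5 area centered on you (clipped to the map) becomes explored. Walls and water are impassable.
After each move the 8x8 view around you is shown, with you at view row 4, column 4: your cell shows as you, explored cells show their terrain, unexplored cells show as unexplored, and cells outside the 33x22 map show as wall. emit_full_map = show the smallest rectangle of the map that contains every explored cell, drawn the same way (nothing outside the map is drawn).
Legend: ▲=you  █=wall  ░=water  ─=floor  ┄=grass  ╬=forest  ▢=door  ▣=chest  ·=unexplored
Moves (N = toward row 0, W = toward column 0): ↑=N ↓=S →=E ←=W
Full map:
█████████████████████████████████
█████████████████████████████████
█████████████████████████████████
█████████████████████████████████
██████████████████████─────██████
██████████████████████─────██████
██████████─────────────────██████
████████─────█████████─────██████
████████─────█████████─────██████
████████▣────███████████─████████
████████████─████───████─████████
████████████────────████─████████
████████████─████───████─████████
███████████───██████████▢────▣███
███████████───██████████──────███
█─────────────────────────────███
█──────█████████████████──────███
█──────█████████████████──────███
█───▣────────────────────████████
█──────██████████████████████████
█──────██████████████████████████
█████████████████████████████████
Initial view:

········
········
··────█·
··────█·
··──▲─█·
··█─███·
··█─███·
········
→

········
········
·────██·
·────██·
·───▲██·
·█─████·
·█─████·
········

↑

········
········
··───██·
·────██·
·───▲██·
·────██·
·█─████·
·█─████·

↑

········
········
··───██·
··───██·
·───▲██·
·────██·
·────██·
·█─████·

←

········
········
··────██
··────██
··──▲─██
··────██
··────██
··█─████

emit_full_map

────██
────██
──▲─██
────██
────██
█─████
█─████

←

········
········
··─────█
··─────█
··──▲──█
··─────█
··─────█
···█─███

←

········
········
··█─────
··█─────
··──▲───
··█─────
··█─────
····█─██

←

········
········
··██────
··██────
··──▲───
··██────
··██────
·····█─█

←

········
········
··███───
··███───
··──▲───
··███───
··███───
······█─

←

········
········
··████──
··████──
··──▲───
··████──
··████──
·······█

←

········
········
··█████─
··█████─
··──▲───
··█████─
··█████─
········

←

········
········
··██████
··██████
··──▲───
··██████
··██████
········

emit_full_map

██████─────██
██████─────██
──▲────────██
██████─────██
██████─────██
·······█─████
·······█─████

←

········
········
··██████
··██████
··──▲───
··██████
··██████
········

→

········
········
·███████
·███████
·───▲───
·███████
·███████
········

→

········
········
███████─
███████─
────▲───
███████─
███████─
········

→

········
········
██████──
██████──
────▲───
██████──
██████──
·······█

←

········
········
███████─
███████─
────▲───
███████─
███████─
········

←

········
········
·███████
·███████
·───▲───
·███████
·███████
········
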